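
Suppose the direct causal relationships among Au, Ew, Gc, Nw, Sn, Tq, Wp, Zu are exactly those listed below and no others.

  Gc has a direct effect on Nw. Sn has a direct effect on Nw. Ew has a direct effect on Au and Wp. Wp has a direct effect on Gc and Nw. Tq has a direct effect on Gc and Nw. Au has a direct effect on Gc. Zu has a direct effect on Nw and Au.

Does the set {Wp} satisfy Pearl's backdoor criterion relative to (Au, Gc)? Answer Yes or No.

Yes

Backdoor paths from Au to Gc (paths whose first edge points into Au):
  P1: Au <- Zu -> Nw <- Wp -> Gc
  P2: Au <- Zu -> Nw <- Tq -> Gc
  P3: Au <- Zu -> Nw <- Gc
  P4: Au <- Ew -> Wp -> Gc
  P5: Au <- Ew -> Wp -> Nw <- Tq -> Gc
  P6: Au <- Ew -> Wp -> Nw <- Gc
Condition 1 (no descendant of Au in the set): holds — descendants of Au are {Gc, Nw}; none are in {Wp}.
Condition 2 (every backdoor path blocked by {Wp}):
  P1: blocked at collider Nw (neither it nor any descendant is in the conditioning set).
  P2: blocked at collider Nw (neither it nor any descendant is in the conditioning set).
  P3: blocked at collider Nw (neither it nor any descendant is in the conditioning set).
  P4: blocked at chain node Wp ∈ conditioning set.
  P5: blocked at chain node Wp ∈ conditioning set.
  P6: blocked at chain node Wp ∈ conditioning set.
{Wp} satisfies the backdoor criterion.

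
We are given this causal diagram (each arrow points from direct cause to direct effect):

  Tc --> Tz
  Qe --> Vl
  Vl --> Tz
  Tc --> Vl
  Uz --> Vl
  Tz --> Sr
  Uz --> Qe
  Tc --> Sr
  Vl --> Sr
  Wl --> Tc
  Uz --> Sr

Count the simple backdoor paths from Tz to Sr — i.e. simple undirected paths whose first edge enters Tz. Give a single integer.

8

A backdoor path from Tz to Sr is any simple undirected path whose first edge points into Tz (i.e. leaves Tz via a parent).
Parents of Tz: {Tc, Vl}.
Enumerating:
  P1: Tz <- Tc -> Vl <- Uz -> Sr
  P2: Tz <- Tc -> Vl <- Qe <- Uz -> Sr
  P3: Tz <- Tc -> Vl -> Sr
  P4: Tz <- Tc -> Sr
  P5: Tz <- Vl <- Uz -> Sr
  P6: Tz <- Vl <- Qe <- Uz -> Sr
  P7: Tz <- Vl <- Tc -> Sr
  P8: Tz <- Vl -> Sr
That exhausts the simple backdoor paths. Count: 8.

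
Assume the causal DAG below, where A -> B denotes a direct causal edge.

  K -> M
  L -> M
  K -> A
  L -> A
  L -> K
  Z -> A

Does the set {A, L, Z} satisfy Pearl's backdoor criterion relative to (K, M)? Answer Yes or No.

Backdoor paths from K to M (paths whose first edge points into K):
  P1: K <- L -> M
Condition 1 (no descendant of K in the set): FAILS — A is a descendant of K.
Condition 2 (every backdoor path blocked by {A, L, Z}):
  P1: blocked at fork node L ∈ conditioning set.
{A, L, Z} does not satisfy the backdoor criterion.

No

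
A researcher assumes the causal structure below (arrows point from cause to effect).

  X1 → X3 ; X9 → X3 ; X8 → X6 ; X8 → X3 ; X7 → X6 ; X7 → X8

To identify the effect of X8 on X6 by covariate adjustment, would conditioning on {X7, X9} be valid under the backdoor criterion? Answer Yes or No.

Yes

Backdoor paths from X8 to X6 (paths whose first edge points into X8):
  P1: X8 <- X7 -> X6
Condition 1 (no descendant of X8 in the set): holds — descendants of X8 are {X3, X6}; none are in {X7, X9}.
Condition 2 (every backdoor path blocked by {X7, X9}):
  P1: blocked at fork node X7 ∈ conditioning set.
{X7, X9} satisfies the backdoor criterion.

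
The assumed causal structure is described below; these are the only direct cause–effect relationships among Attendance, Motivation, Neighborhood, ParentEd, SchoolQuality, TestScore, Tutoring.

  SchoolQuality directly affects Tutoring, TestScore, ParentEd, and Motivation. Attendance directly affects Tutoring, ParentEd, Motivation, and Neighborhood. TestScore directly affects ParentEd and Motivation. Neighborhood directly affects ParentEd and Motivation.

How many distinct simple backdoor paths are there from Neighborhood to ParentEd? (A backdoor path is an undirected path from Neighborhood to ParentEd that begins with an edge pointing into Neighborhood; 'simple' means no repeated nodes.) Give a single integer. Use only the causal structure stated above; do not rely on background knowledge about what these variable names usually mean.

A backdoor path from Neighborhood to ParentEd is any simple undirected path whose first edge points into Neighborhood (i.e. leaves Neighborhood via a parent).
Parents of Neighborhood: {Attendance}.
Enumerating:
  P1: Neighborhood <- Attendance -> Motivation <- SchoolQuality -> TestScore -> ParentEd
  P2: Neighborhood <- Attendance -> Motivation <- SchoolQuality -> ParentEd
  P3: Neighborhood <- Attendance -> Motivation <- TestScore <- SchoolQuality -> ParentEd
  P4: Neighborhood <- Attendance -> Motivation <- TestScore -> ParentEd
  P5: Neighborhood <- Attendance -> Tutoring <- SchoolQuality -> TestScore -> ParentEd
  P6: Neighborhood <- Attendance -> Tutoring <- SchoolQuality -> Motivation <- TestScore -> ParentEd
  P7: Neighborhood <- Attendance -> Tutoring <- SchoolQuality -> ParentEd
  P8: Neighborhood <- Attendance -> ParentEd
That exhausts the simple backdoor paths. Count: 8.

8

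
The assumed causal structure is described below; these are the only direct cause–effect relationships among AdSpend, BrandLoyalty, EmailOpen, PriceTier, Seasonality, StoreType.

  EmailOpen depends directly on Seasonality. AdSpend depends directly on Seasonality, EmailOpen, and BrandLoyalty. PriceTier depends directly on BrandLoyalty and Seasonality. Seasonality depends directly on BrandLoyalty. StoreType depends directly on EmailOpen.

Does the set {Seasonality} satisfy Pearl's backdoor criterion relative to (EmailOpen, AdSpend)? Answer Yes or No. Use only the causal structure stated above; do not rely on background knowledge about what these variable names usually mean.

Yes

Backdoor paths from EmailOpen to AdSpend (paths whose first edge points into EmailOpen):
  P1: EmailOpen <- Seasonality <- BrandLoyalty -> AdSpend
  P2: EmailOpen <- Seasonality -> AdSpend
  P3: EmailOpen <- Seasonality -> PriceTier <- BrandLoyalty -> AdSpend
Condition 1 (no descendant of EmailOpen in the set): holds — descendants of EmailOpen are {AdSpend, StoreType}; none are in {Seasonality}.
Condition 2 (every backdoor path blocked by {Seasonality}):
  P1: blocked at chain node Seasonality ∈ conditioning set.
  P2: blocked at fork node Seasonality ∈ conditioning set.
  P3: blocked at fork node Seasonality ∈ conditioning set.
{Seasonality} satisfies the backdoor criterion.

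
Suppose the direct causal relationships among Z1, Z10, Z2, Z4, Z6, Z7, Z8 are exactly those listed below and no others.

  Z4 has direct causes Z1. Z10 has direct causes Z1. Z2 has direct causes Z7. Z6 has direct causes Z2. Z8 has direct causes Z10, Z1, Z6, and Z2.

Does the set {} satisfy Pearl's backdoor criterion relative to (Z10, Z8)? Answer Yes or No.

Backdoor paths from Z10 to Z8 (paths whose first edge points into Z10):
  P1: Z10 <- Z1 -> Z8
Condition 1 (no descendant of Z10 in the set): holds — descendants of Z10 are {Z8}; none are in {}.
Condition 2 (every backdoor path blocked by {}):
  P1: open — no interior node is in the conditioning set.
{} does not satisfy the backdoor criterion.

No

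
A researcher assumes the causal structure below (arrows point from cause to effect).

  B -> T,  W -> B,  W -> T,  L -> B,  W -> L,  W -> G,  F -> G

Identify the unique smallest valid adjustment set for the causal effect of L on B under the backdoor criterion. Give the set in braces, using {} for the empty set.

Variables eligible for adjustment (non-descendants of L, excluding L and B): {F, G, W}.
Backdoor paths from L to B:
  P1: L <- W -> B
  P2: L <- W -> T <- B
The empty set is not sufficient: P1 (L <- W -> B) has no collider blocking it and no conditioned non-collider, so it is open.
Try {W}:
  P1: blocked at fork node W ∈ conditioning set.
  P2: blocked at fork node W ∈ conditioning set.
{W} contains no descendant of L and blocks every backdoor path.
No other singleton works — e.g. {F} leaves P1 open — so {W} is the unique smallest valid adjustment set.

{W}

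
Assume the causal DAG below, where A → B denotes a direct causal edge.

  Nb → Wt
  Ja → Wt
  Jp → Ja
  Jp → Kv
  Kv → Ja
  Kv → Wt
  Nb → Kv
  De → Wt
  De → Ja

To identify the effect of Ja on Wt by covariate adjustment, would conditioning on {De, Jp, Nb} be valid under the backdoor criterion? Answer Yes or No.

Backdoor paths from Ja to Wt (paths whose first edge points into Ja):
  P1: Ja <- Jp -> Kv <- Nb -> Wt
  P2: Ja <- Jp -> Kv -> Wt
  P3: Ja <- De -> Wt
  P4: Ja <- Kv <- Nb -> Wt
  P5: Ja <- Kv -> Wt
Condition 1 (no descendant of Ja in the set): holds — descendants of Ja are {Wt}; none are in {De, Jp, Nb}.
Condition 2 (every backdoor path blocked by {De, Jp, Nb}):
  P1: blocked at fork node Jp ∈ conditioning set.
  P2: blocked at fork node Jp ∈ conditioning set.
  P3: blocked at fork node De ∈ conditioning set.
  P4: blocked at fork node Nb ∈ conditioning set.
  P5: open — no interior node is in the conditioning set.
{De, Jp, Nb} does not satisfy the backdoor criterion.

No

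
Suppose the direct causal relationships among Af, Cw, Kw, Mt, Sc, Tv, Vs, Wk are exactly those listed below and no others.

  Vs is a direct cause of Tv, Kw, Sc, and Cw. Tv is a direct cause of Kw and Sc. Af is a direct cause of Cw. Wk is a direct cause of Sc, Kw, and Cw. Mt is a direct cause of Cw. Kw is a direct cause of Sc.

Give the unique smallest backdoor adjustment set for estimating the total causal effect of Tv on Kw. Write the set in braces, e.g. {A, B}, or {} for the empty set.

Variables eligible for adjustment (non-descendants of Tv, excluding Tv and Kw): {Af, Cw, Mt, Vs, Wk}.
Backdoor paths from Tv to Kw:
  P1: Tv <- Vs -> Kw
  P2: Tv <- Vs -> Sc <- Wk -> Kw
  P3: Tv <- Vs -> Sc <- Kw
  P4: Tv <- Vs -> Cw <- Wk -> Kw
  P5: Tv <- Vs -> Cw <- Wk -> Sc <- Kw
The empty set is not sufficient: P1 (Tv <- Vs -> Kw) has no collider blocking it and no conditioned non-collider, so it is open.
Try {Vs}:
  P1: blocked at fork node Vs ∈ conditioning set.
  P2: blocked at fork node Vs ∈ conditioning set.
  P3: blocked at fork node Vs ∈ conditioning set.
  P4: blocked at fork node Vs ∈ conditioning set.
  P5: blocked at fork node Vs ∈ conditioning set.
{Vs} contains no descendant of Tv and blocks every backdoor path.
No other singleton works — e.g. {Wk} leaves P1 open — so {Vs} is the unique smallest valid adjustment set.

{Vs}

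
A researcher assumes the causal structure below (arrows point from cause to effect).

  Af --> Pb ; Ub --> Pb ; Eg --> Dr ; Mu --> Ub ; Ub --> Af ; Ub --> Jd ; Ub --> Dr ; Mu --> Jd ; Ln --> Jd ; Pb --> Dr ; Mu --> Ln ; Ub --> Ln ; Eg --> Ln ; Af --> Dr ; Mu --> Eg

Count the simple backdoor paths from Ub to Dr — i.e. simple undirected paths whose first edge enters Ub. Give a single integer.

3

A backdoor path from Ub to Dr is any simple undirected path whose first edge points into Ub (i.e. leaves Ub via a parent).
Parents of Ub: {Mu}.
Enumerating:
  P1: Ub <- Mu -> Eg -> Dr
  P2: Ub <- Mu -> Ln <- Eg -> Dr
  P3: Ub <- Mu -> Jd <- Ln <- Eg -> Dr
That exhausts the simple backdoor paths. Count: 3.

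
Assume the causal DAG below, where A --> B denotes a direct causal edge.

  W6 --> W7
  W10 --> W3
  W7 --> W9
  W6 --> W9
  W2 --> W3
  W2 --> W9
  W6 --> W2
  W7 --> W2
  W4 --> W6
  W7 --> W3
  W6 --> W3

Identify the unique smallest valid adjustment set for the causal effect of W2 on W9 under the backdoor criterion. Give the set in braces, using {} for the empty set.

Variables eligible for adjustment (non-descendants of W2, excluding W2 and W9): {W10, W4, W6, W7}.
Backdoor paths from W2 to W9:
  P1: W2 <- W6 -> W7 -> W9
  P2: W2 <- W6 -> W9
  P3: W2 <- W6 -> W3 <- W7 -> W9
  P4: W2 <- W7 <- W6 -> W9
  P5: W2 <- W7 -> W9
  P6: W2 <- W7 -> W3 <- W6 -> W9
The empty set is not sufficient: P1 (W2 <- W6 -> W7 -> W9) has no collider blocking it and no conditioned non-collider, so it is open.
Try {W6, W7}:
  P1: blocked at fork node W6 ∈ conditioning set.
  P2: blocked at fork node W6 ∈ conditioning set.
  P3: blocked at fork node W6 ∈ conditioning set.
  P4: blocked at chain node W7 ∈ conditioning set.
  P5: blocked at fork node W7 ∈ conditioning set.
  P6: blocked at fork node W7 ∈ conditioning set.
{W6, W7} contains no descendant of W2 and blocks every backdoor path.
Every element of {W6, W7} is needed (dropping W6 leaves P2 open; dropping W7 leaves P5 open), so no proper subset is valid.
Among all size-2 subsets of the eligible variables, only {W6, W7} blocks every backdoor path, so it is the unique smallest valid adjustment set.

{W6, W7}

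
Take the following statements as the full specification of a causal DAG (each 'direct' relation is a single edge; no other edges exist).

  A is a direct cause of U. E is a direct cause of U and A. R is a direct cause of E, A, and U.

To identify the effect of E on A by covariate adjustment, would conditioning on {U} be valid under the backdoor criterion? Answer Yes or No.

No

Backdoor paths from E to A (paths whose first edge points into E):
  P1: E <- R -> A
  P2: E <- R -> U <- A
Condition 1 (no descendant of E in the set): FAILS — U is a descendant of E.
Condition 2 (every backdoor path blocked by {U}):
  P1: open — no interior node is in the conditioning set.
  P2: open — collider(s) U are conditioned on (or have a conditioned descendant) and no non-collider on the path is in the set.
{U} does not satisfy the backdoor criterion.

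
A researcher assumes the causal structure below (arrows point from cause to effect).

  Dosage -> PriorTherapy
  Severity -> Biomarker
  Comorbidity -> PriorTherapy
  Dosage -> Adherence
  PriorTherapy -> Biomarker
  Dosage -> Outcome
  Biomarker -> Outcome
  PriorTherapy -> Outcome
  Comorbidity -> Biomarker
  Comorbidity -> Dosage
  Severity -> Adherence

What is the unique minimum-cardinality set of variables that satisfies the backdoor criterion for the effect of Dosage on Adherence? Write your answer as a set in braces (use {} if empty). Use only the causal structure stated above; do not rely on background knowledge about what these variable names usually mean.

{}

Variables eligible for adjustment (non-descendants of Dosage, excluding Dosage and Adherence): {Comorbidity, Severity}.
Backdoor paths from Dosage to Adherence:
  P1: Dosage <- Comorbidity -> PriorTherapy -> Biomarker <- Severity -> Adherence
  P2: Dosage <- Comorbidity -> PriorTherapy -> Outcome <- Biomarker <- Severity -> Adherence
  P3: Dosage <- Comorbidity -> Biomarker <- Severity -> Adherence
Each backdoor path contains an unconditioned collider, so every path is already blocked with the empty conditioning set:
  P1: blocked at collider Biomarker (neither it nor any descendant is in the conditioning set).
  P2: blocked at collider Outcome (neither it nor any descendant is in the conditioning set).
  P3: blocked at collider Biomarker (neither it nor any descendant is in the conditioning set).
The empty set is therefore the unique smallest valid set.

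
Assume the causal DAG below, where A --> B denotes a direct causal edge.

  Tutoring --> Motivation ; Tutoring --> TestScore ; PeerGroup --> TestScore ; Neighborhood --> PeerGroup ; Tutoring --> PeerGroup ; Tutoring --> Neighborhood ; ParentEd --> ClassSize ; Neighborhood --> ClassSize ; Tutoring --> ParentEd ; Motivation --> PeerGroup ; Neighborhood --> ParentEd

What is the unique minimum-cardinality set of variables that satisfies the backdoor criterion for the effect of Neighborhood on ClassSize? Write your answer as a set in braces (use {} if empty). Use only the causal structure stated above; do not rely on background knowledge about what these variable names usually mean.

Variables eligible for adjustment (non-descendants of Neighborhood, excluding Neighborhood and ClassSize): {Motivation, Tutoring}.
Backdoor paths from Neighborhood to ClassSize:
  P1: Neighborhood <- Tutoring -> ParentEd -> ClassSize
The empty set is not sufficient: P1 (Neighborhood <- Tutoring -> ParentEd -> ClassSize) has no collider blocking it and no conditioned non-collider, so it is open.
Try {Tutoring}:
  P1: blocked at fork node Tutoring ∈ conditioning set.
{Tutoring} contains no descendant of Neighborhood and blocks every backdoor path.
No other singleton works — e.g. {Motivation} leaves P1 open — so {Tutoring} is the unique smallest valid adjustment set.

{Tutoring}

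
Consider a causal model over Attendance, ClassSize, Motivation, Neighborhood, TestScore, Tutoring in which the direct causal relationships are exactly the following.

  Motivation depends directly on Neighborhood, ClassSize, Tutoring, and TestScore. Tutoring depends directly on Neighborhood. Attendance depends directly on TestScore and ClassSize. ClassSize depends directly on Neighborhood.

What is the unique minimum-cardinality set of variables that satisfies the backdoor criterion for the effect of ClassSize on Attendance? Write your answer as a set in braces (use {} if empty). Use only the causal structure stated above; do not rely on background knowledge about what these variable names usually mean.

{}

Variables eligible for adjustment (non-descendants of ClassSize, excluding ClassSize and Attendance): {Neighborhood, TestScore, Tutoring}.
Backdoor paths from ClassSize to Attendance:
  P1: ClassSize <- Neighborhood -> Tutoring -> Motivation <- TestScore -> Attendance
  P2: ClassSize <- Neighborhood -> Motivation <- TestScore -> Attendance
Each backdoor path contains an unconditioned collider, so every path is already blocked with the empty conditioning set:
  P1: blocked at collider Motivation (neither it nor any descendant is in the conditioning set).
  P2: blocked at collider Motivation (neither it nor any descendant is in the conditioning set).
The empty set is therefore the unique smallest valid set.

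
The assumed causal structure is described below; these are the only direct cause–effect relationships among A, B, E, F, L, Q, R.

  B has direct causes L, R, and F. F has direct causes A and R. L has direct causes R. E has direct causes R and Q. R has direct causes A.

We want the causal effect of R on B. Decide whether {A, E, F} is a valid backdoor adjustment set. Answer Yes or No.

Backdoor paths from R to B (paths whose first edge points into R):
  P1: R <- A -> F -> B
Condition 1 (no descendant of R in the set): FAILS — E and F are descendants of R.
Condition 2 (every backdoor path blocked by {A, E, F}):
  P1: blocked at fork node A ∈ conditioning set.
{A, E, F} does not satisfy the backdoor criterion.

No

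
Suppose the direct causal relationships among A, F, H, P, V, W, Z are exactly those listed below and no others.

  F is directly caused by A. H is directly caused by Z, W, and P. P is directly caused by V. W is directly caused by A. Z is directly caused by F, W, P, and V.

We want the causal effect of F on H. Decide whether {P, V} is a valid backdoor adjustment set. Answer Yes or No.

Backdoor paths from F to H (paths whose first edge points into F):
  P1: F <- A -> W -> Z <- V -> P -> H
  P2: F <- A -> W -> Z <- P -> H
  P3: F <- A -> W -> Z -> H
  P4: F <- A -> W -> H
Condition 1 (no descendant of F in the set): holds — descendants of F are {H, Z}; none are in {P, V}.
Condition 2 (every backdoor path blocked by {P, V}):
  P1: blocked at collider Z (neither it nor any descendant is in the conditioning set).
  P2: blocked at collider Z (neither it nor any descendant is in the conditioning set).
  P3: open — no interior node is in the conditioning set.
  P4: open — no interior node is in the conditioning set.
{P, V} does not satisfy the backdoor criterion.

No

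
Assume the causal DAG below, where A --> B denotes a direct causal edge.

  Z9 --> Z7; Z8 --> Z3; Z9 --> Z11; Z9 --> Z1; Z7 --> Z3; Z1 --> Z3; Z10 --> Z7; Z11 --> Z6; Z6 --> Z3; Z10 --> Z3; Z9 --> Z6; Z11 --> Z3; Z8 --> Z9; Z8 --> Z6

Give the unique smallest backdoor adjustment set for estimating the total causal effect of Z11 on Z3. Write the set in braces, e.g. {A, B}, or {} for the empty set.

Variables eligible for adjustment (non-descendants of Z11, excluding Z11 and Z3): {Z1, Z10, Z7, Z8, Z9}.
Backdoor paths from Z11 to Z3:
  P1: Z11 <- Z9 <- Z8 -> Z6 -> Z3
  P2: Z11 <- Z9 <- Z8 -> Z3
  P3: Z11 <- Z9 -> Z1 -> Z3
  P4: Z11 <- Z9 -> Z7 <- Z10 -> Z3
  P5: Z11 <- Z9 -> Z7 -> Z3
  P6: Z11 <- Z9 -> Z6 <- Z8 -> Z3
  P7: Z11 <- Z9 -> Z6 -> Z3
The empty set is not sufficient: P1 (Z11 <- Z9 <- Z8 -> Z6 -> Z3) has no collider blocking it and no conditioned non-collider, so it is open.
Try {Z9}:
  P1: blocked at chain node Z9 ∈ conditioning set.
  P2: blocked at chain node Z9 ∈ conditioning set.
  P3: blocked at fork node Z9 ∈ conditioning set.
  P4: blocked at fork node Z9 ∈ conditioning set.
  P5: blocked at fork node Z9 ∈ conditioning set.
  P6: blocked at fork node Z9 ∈ conditioning set.
  P7: blocked at fork node Z9 ∈ conditioning set.
{Z9} contains no descendant of Z11 and blocks every backdoor path.
No other singleton works — e.g. {Z8} leaves P3 open — so {Z9} is the unique smallest valid adjustment set.

{Z9}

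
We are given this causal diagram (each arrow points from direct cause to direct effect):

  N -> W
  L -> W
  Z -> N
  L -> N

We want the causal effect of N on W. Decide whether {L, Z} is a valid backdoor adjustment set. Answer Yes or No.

Backdoor paths from N to W (paths whose first edge points into N):
  P1: N <- L -> W
Condition 1 (no descendant of N in the set): holds — descendants of N are {W}; none are in {L, Z}.
Condition 2 (every backdoor path blocked by {L, Z}):
  P1: blocked at fork node L ∈ conditioning set.
{L, Z} satisfies the backdoor criterion.

Yes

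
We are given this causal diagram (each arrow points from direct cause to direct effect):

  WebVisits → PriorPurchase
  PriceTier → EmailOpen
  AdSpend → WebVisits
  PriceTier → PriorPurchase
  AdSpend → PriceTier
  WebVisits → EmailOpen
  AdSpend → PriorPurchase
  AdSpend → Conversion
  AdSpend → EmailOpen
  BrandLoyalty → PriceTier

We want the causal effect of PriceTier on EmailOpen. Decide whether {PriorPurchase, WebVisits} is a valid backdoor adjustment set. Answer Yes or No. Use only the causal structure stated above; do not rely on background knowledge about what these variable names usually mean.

Backdoor paths from PriceTier to EmailOpen (paths whose first edge points into PriceTier):
  P1: PriceTier <- AdSpend -> WebVisits -> EmailOpen
  P2: PriceTier <- AdSpend -> PriorPurchase <- WebVisits -> EmailOpen
  P3: PriceTier <- AdSpend -> EmailOpen
Condition 1 (no descendant of PriceTier in the set): FAILS — PriorPurchase is a descendant of PriceTier.
Condition 2 (every backdoor path blocked by {PriorPurchase, WebVisits}):
  P1: blocked at chain node WebVisits ∈ conditioning set.
  P2: blocked at fork node WebVisits ∈ conditioning set.
  P3: open — no interior node is in the conditioning set.
{PriorPurchase, WebVisits} does not satisfy the backdoor criterion.

No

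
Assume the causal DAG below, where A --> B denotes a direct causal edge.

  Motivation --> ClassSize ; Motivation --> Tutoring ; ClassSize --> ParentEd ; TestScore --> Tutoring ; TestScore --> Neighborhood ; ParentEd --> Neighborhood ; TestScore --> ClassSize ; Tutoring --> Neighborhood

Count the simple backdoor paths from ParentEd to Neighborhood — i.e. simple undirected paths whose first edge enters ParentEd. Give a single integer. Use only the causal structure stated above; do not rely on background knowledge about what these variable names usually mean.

A backdoor path from ParentEd to Neighborhood is any simple undirected path whose first edge points into ParentEd (i.e. leaves ParentEd via a parent).
Parents of ParentEd: {ClassSize}.
Enumerating:
  P1: ParentEd <- ClassSize <- TestScore -> Tutoring -> Neighborhood
  P2: ParentEd <- ClassSize <- TestScore -> Neighborhood
  P3: ParentEd <- ClassSize <- Motivation -> Tutoring <- TestScore -> Neighborhood
  P4: ParentEd <- ClassSize <- Motivation -> Tutoring -> Neighborhood
That exhausts the simple backdoor paths. Count: 4.

4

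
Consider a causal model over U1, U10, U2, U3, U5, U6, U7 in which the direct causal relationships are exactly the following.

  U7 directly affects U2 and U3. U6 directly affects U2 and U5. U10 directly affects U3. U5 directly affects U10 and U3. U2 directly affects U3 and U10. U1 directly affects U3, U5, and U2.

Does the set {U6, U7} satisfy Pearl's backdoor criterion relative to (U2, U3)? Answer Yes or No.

Backdoor paths from U2 to U3 (paths whose first edge points into U2):
  P1: U2 <- U1 -> U5 -> U10 -> U3
  P2: U2 <- U1 -> U5 -> U3
  P3: U2 <- U1 -> U3
  P4: U2 <- U6 -> U5 <- U1 -> U3
  P5: U2 <- U6 -> U5 -> U10 -> U3
  P6: U2 <- U6 -> U5 -> U3
  P7: U2 <- U7 -> U3
Condition 1 (no descendant of U2 in the set): holds — descendants of U2 are {U10, U3}; none are in {U6, U7}.
Condition 2 (every backdoor path blocked by {U6, U7}):
  P1: open — no interior node is in the conditioning set.
  P2: open — no interior node is in the conditioning set.
  P3: open — no interior node is in the conditioning set.
  P4: blocked at fork node U6 ∈ conditioning set.
  P5: blocked at fork node U6 ∈ conditioning set.
  P6: blocked at fork node U6 ∈ conditioning set.
  P7: blocked at fork node U7 ∈ conditioning set.
{U6, U7} does not satisfy the backdoor criterion.

No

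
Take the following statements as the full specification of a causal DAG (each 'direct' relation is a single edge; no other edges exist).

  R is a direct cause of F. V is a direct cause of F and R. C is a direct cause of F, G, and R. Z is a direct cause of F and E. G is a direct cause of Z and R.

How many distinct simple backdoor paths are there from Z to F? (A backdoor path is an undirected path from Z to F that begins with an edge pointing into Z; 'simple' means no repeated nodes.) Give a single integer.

A backdoor path from Z to F is any simple undirected path whose first edge points into Z (i.e. leaves Z via a parent).
Parents of Z: {G}.
Enumerating:
  P1: Z <- G <- C -> R <- V -> F
  P2: Z <- G <- C -> R -> F
  P3: Z <- G <- C -> F
  P4: Z <- G -> R <- C -> F
  P5: Z <- G -> R <- V -> F
  P6: Z <- G -> R -> F
That exhausts the simple backdoor paths. Count: 6.

6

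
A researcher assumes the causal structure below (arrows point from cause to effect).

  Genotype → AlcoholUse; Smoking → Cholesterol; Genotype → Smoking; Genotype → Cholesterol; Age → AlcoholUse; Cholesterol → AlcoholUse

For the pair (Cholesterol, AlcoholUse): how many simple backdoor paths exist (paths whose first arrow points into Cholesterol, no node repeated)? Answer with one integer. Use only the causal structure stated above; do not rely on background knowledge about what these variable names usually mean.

A backdoor path from Cholesterol to AlcoholUse is any simple undirected path whose first edge points into Cholesterol (i.e. leaves Cholesterol via a parent).
Parents of Cholesterol: {Genotype, Smoking}.
Enumerating:
  P1: Cholesterol <- Genotype -> AlcoholUse
  P2: Cholesterol <- Smoking <- Genotype -> AlcoholUse
That exhausts the simple backdoor paths. Count: 2.

2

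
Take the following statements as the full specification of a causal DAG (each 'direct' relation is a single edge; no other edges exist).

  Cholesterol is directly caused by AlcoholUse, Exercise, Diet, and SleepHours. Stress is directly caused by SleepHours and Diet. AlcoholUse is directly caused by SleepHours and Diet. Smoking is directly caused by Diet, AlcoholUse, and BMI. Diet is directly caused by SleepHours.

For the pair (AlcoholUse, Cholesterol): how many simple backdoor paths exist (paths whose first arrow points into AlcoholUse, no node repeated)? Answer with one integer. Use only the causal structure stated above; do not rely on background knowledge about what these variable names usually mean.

A backdoor path from AlcoholUse to Cholesterol is any simple undirected path whose first edge points into AlcoholUse (i.e. leaves AlcoholUse via a parent).
Parents of AlcoholUse: {Diet, SleepHours}.
Enumerating:
  P1: AlcoholUse <- SleepHours -> Diet -> Cholesterol
  P2: AlcoholUse <- SleepHours -> Cholesterol
  P3: AlcoholUse <- SleepHours -> Stress <- Diet -> Cholesterol
  P4: AlcoholUse <- Diet <- SleepHours -> Cholesterol
  P5: AlcoholUse <- Diet -> Cholesterol
  P6: AlcoholUse <- Diet -> Stress <- SleepHours -> Cholesterol
That exhausts the simple backdoor paths. Count: 6.

6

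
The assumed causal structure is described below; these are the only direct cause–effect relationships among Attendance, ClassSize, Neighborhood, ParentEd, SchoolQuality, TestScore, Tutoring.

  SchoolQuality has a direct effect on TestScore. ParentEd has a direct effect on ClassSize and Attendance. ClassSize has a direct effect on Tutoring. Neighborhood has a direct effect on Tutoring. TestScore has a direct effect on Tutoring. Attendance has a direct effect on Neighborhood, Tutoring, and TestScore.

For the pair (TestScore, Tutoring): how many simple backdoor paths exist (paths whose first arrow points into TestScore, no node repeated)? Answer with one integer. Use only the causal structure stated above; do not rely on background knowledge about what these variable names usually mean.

3

A backdoor path from TestScore to Tutoring is any simple undirected path whose first edge points into TestScore (i.e. leaves TestScore via a parent).
Parents of TestScore: {Attendance, SchoolQuality}.
Enumerating:
  P1: TestScore <- Attendance <- ParentEd -> ClassSize -> Tutoring
  P2: TestScore <- Attendance -> Neighborhood -> Tutoring
  P3: TestScore <- Attendance -> Tutoring
That exhausts the simple backdoor paths. Count: 3.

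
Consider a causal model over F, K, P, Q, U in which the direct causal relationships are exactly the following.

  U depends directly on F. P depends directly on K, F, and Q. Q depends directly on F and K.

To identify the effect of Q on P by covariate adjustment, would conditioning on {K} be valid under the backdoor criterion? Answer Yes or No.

No

Backdoor paths from Q to P (paths whose first edge points into Q):
  P1: Q <- F -> P
  P2: Q <- K -> P
Condition 1 (no descendant of Q in the set): holds — descendants of Q are {P}; none are in {K}.
Condition 2 (every backdoor path blocked by {K}):
  P1: open — no interior node is in the conditioning set.
  P2: blocked at fork node K ∈ conditioning set.
{K} does not satisfy the backdoor criterion.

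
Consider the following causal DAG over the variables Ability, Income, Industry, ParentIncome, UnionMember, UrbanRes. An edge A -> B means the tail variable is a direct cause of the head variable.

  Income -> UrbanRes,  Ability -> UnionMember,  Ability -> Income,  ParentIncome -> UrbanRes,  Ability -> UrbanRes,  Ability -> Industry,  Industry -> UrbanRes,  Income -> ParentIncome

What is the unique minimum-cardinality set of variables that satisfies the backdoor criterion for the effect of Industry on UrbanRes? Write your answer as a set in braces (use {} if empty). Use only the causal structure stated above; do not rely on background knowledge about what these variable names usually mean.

{Ability}

Variables eligible for adjustment (non-descendants of Industry, excluding Industry and UrbanRes): {Ability, Income, ParentIncome, UnionMember}.
Backdoor paths from Industry to UrbanRes:
  P1: Industry <- Ability -> Income -> ParentIncome -> UrbanRes
  P2: Industry <- Ability -> Income -> UrbanRes
  P3: Industry <- Ability -> UrbanRes
The empty set is not sufficient: P1 (Industry <- Ability -> Income -> ParentIncome -> UrbanRes) has no collider blocking it and no conditioned non-collider, so it is open.
Try {Ability}:
  P1: blocked at fork node Ability ∈ conditioning set.
  P2: blocked at fork node Ability ∈ conditioning set.
  P3: blocked at fork node Ability ∈ conditioning set.
{Ability} contains no descendant of Industry and blocks every backdoor path.
No other singleton works — e.g. {UnionMember} leaves P1 open — so {Ability} is the unique smallest valid adjustment set.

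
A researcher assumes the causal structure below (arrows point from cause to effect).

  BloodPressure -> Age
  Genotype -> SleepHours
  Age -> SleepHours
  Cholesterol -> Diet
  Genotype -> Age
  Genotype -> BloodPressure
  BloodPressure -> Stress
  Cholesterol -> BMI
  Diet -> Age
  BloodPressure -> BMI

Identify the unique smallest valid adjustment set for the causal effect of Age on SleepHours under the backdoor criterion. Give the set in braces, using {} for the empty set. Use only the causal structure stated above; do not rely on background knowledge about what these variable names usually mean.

{Genotype}

Variables eligible for adjustment (non-descendants of Age, excluding Age and SleepHours): {BMI, BloodPressure, Cholesterol, Diet, Genotype, Stress}.
Backdoor paths from Age to SleepHours:
  P1: Age <- Genotype -> SleepHours
  P2: Age <- BloodPressure <- Genotype -> SleepHours
  P3: Age <- Diet <- Cholesterol -> BMI <- BloodPressure <- Genotype -> SleepHours
The empty set is not sufficient: P1 (Age <- Genotype -> SleepHours) has no collider blocking it and no conditioned non-collider, so it is open.
Try {Genotype}:
  P1: blocked at fork node Genotype ∈ conditioning set.
  P2: blocked at fork node Genotype ∈ conditioning set.
  P3: blocked at collider BMI (neither it nor any descendant is in the conditioning set).
{Genotype} contains no descendant of Age and blocks every backdoor path.
No other singleton works — e.g. {Cholesterol} leaves P1 open — so {Genotype} is the unique smallest valid adjustment set.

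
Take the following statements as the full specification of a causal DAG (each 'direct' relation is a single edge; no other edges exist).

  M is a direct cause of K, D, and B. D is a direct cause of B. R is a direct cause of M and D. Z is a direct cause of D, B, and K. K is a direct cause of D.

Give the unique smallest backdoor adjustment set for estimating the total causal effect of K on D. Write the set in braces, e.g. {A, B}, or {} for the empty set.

{M, Z}

Variables eligible for adjustment (non-descendants of K, excluding K and D): {M, R, Z}.
Backdoor paths from K to D:
  P1: K <- Z -> D
  P2: K <- Z -> B <- M <- R -> D
  P3: K <- Z -> B <- M -> D
  P4: K <- Z -> B <- D
  P5: K <- M <- R -> D
  P6: K <- M -> D
  P7: K <- M -> B <- Z -> D
  P8: K <- M -> B <- D
The empty set is not sufficient: P1 (K <- Z -> D) has no collider blocking it and no conditioned non-collider, so it is open.
Try {M, Z}:
  P1: blocked at fork node Z ∈ conditioning set.
  P2: blocked at fork node Z ∈ conditioning set.
  P3: blocked at fork node Z ∈ conditioning set.
  P4: blocked at fork node Z ∈ conditioning set.
  P5: blocked at chain node M ∈ conditioning set.
  P6: blocked at fork node M ∈ conditioning set.
  P7: blocked at fork node M ∈ conditioning set.
  P8: blocked at fork node M ∈ conditioning set.
{M, Z} contains no descendant of K and blocks every backdoor path.
Every element of {M, Z} is needed (dropping M leaves P5 open; dropping Z leaves P1 open), so no proper subset is valid.
Among all size-2 subsets of the eligible variables, only {M, Z} blocks every backdoor path, so it is the unique smallest valid adjustment set.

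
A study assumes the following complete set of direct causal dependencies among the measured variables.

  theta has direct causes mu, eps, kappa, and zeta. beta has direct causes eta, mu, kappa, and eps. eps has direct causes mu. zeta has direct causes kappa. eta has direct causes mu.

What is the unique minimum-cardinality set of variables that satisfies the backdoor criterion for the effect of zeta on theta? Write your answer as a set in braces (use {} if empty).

Variables eligible for adjustment (non-descendants of zeta, excluding zeta and theta): {beta, eps, eta, kappa, mu}.
Backdoor paths from zeta to theta:
  P1: zeta <- kappa -> theta
  P2: zeta <- kappa -> beta <- mu -> eps -> theta
  P3: zeta <- kappa -> beta <- mu -> theta
  P4: zeta <- kappa -> beta <- eta <- mu -> eps -> theta
  P5: zeta <- kappa -> beta <- eta <- mu -> theta
  P6: zeta <- kappa -> beta <- eps <- mu -> theta
  P7: zeta <- kappa -> beta <- eps -> theta
The empty set is not sufficient: P1 (zeta <- kappa -> theta) has no collider blocking it and no conditioned non-collider, so it is open.
Try {kappa}:
  P1: blocked at fork node kappa ∈ conditioning set.
  P2: blocked at fork node kappa ∈ conditioning set.
  P3: blocked at fork node kappa ∈ conditioning set.
  P4: blocked at fork node kappa ∈ conditioning set.
  P5: blocked at fork node kappa ∈ conditioning set.
  P6: blocked at fork node kappa ∈ conditioning set.
  P7: blocked at fork node kappa ∈ conditioning set.
{kappa} contains no descendant of zeta and blocks every backdoor path.
No other singleton works — e.g. {mu} leaves P1 open — so {kappa} is the unique smallest valid adjustment set.

{kappa}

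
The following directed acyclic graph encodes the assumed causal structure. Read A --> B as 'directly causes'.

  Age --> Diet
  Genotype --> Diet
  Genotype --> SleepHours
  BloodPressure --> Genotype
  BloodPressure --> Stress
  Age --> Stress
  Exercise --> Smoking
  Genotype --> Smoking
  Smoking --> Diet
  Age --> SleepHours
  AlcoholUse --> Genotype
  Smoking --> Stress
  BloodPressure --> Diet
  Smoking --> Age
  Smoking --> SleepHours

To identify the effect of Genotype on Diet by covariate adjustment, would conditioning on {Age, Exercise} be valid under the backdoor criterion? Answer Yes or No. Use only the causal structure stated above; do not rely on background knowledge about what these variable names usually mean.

Backdoor paths from Genotype to Diet (paths whose first edge points into Genotype):
  P1: Genotype <- BloodPressure -> Diet
  P2: Genotype <- BloodPressure -> Stress <- Smoking -> Age -> Diet
  P3: Genotype <- BloodPressure -> Stress <- Smoking -> Diet
  P4: Genotype <- BloodPressure -> Stress <- Smoking -> SleepHours <- Age -> Diet
  P5: Genotype <- BloodPressure -> Stress <- Age <- Smoking -> Diet
  P6: Genotype <- BloodPressure -> Stress <- Age -> Diet
  P7: Genotype <- BloodPressure -> Stress <- Age -> SleepHours <- Smoking -> Diet
Condition 1 (no descendant of Genotype in the set): FAILS — Age is a descendant of Genotype.
Condition 2 (every backdoor path blocked by {Age, Exercise}):
  P1: open — no interior node is in the conditioning set.
  P2: blocked at collider Stress (neither it nor any descendant is in the conditioning set).
  P3: blocked at collider Stress (neither it nor any descendant is in the conditioning set).
  P4: blocked at collider Stress (neither it nor any descendant is in the conditioning set).
  P5: blocked at collider Stress (neither it nor any descendant is in the conditioning set).
  P6: blocked at collider Stress (neither it nor any descendant is in the conditioning set).
  P7: blocked at collider Stress (neither it nor any descendant is in the conditioning set).
{Age, Exercise} does not satisfy the backdoor criterion.

No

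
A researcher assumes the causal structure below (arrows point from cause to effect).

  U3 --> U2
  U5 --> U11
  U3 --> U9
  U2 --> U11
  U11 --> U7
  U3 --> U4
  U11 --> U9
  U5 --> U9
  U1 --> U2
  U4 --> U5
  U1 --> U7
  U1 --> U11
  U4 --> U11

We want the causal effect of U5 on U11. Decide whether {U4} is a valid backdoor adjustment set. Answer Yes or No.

Backdoor paths from U5 to U11 (paths whose first edge points into U5):
  P1: U5 <- U4 <- U3 -> U2 <- U1 -> U11
  P2: U5 <- U4 <- U3 -> U2 <- U1 -> U7 <- U11
  P3: U5 <- U4 <- U3 -> U2 -> U11
  P4: U5 <- U4 <- U3 -> U9 <- U11
  P5: U5 <- U4 -> U11
Condition 1 (no descendant of U5 in the set): holds — descendants of U5 are {U11, U7, U9}; none are in {U4}.
Condition 2 (every backdoor path blocked by {U4}):
  P1: blocked at chain node U4 ∈ conditioning set.
  P2: blocked at chain node U4 ∈ conditioning set.
  P3: blocked at chain node U4 ∈ conditioning set.
  P4: blocked at chain node U4 ∈ conditioning set.
  P5: blocked at fork node U4 ∈ conditioning set.
{U4} satisfies the backdoor criterion.

Yes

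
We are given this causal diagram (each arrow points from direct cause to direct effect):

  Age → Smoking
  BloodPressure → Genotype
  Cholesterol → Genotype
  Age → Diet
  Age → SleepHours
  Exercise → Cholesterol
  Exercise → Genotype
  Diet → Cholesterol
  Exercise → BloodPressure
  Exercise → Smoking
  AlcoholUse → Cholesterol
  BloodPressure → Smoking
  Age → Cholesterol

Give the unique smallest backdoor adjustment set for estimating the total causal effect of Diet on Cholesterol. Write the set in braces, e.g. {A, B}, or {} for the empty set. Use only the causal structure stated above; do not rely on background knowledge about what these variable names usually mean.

Variables eligible for adjustment (non-descendants of Diet, excluding Diet and Cholesterol): {Age, AlcoholUse, BloodPressure, Exercise, SleepHours, Smoking}.
Backdoor paths from Diet to Cholesterol:
  P1: Diet <- Age -> Cholesterol
  P2: Diet <- Age -> Smoking <- Exercise -> BloodPressure -> Genotype <- Cholesterol
  P3: Diet <- Age -> Smoking <- Exercise -> Cholesterol
  P4: Diet <- Age -> Smoking <- Exercise -> Genotype <- Cholesterol
  P5: Diet <- Age -> Smoking <- BloodPressure <- Exercise -> Cholesterol
  P6: Diet <- Age -> Smoking <- BloodPressure <- Exercise -> Genotype <- Cholesterol
  P7: Diet <- Age -> Smoking <- BloodPressure -> Genotype <- Exercise -> Cholesterol
  P8: Diet <- Age -> Smoking <- BloodPressure -> Genotype <- Cholesterol
The empty set is not sufficient: P1 (Diet <- Age -> Cholesterol) has no collider blocking it and no conditioned non-collider, so it is open.
Try {Age}:
  P1: blocked at fork node Age ∈ conditioning set.
  P2: blocked at fork node Age ∈ conditioning set.
  P3: blocked at fork node Age ∈ conditioning set.
  P4: blocked at fork node Age ∈ conditioning set.
  P5: blocked at fork node Age ∈ conditioning set.
  P6: blocked at fork node Age ∈ conditioning set.
  P7: blocked at fork node Age ∈ conditioning set.
  P8: blocked at fork node Age ∈ conditioning set.
{Age} contains no descendant of Diet and blocks every backdoor path.
No other singleton works — e.g. {Exercise} leaves P1 open — so {Age} is the unique smallest valid adjustment set.

{Age}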